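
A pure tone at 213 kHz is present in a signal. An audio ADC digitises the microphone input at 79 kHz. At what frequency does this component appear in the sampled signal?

24 kHz

213 kHz mod fs = 55 kHz.
55 kHz > fs/2 = 39.5 kHz, folds to fs − 55 kHz = 24 kHz.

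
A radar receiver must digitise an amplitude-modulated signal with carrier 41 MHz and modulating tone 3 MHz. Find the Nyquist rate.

AM sidebands sit at fc ± fm = 38 MHz and 44 MHz.
Highest-frequency component: 44 MHz.
Nyquist rate = 2 × 44 MHz = 88 MHz.

88 MHz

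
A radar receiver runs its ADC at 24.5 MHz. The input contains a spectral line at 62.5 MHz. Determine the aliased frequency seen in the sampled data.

62.5 MHz mod fs = 13.5 MHz.
13.5 MHz > fs/2 = 12.25 MHz, folds to fs − 13.5 MHz = 11 MHz.

11 MHz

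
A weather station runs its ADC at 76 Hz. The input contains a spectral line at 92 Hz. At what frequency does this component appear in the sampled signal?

16 Hz

92 Hz mod fs = 16 Hz.
16 Hz ≤ fs/2 = 38 Hz, appears at 16 Hz.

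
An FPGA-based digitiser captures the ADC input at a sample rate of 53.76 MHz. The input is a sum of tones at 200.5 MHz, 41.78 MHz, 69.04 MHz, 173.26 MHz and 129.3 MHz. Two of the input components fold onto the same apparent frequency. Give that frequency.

fs/2 = 26.88 MHz.
200.5 MHz mod fs = 39.22 MHz.
39.22 MHz > fs/2 = 26.88 MHz, folds to fs − 39.22 MHz = 14.54 MHz.
41.78 MHz > fs/2 = 26.88 MHz, folds to fs − 41.78 MHz = 11.98 MHz.
69.04 MHz mod fs = 15.28 MHz.
15.28 MHz ≤ fs/2 = 26.88 MHz, appears at 15.28 MHz.
173.26 MHz mod fs = 11.98 MHz.
11.98 MHz ≤ fs/2 = 26.88 MHz, appears at 11.98 MHz.
129.3 MHz mod fs = 21.78 MHz.
21.78 MHz ≤ fs/2 = 26.88 MHz, appears at 21.78 MHz.
41.78 MHz and 173.26 MHz both map to 11.98 MHz.

11.98 MHz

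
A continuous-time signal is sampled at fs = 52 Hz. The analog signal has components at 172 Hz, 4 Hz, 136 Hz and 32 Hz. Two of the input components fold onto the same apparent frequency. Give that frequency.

fs/2 = 26 Hz.
172 Hz mod fs = 16 Hz.
16 Hz ≤ fs/2 = 26 Hz, appears at 16 Hz.
4 Hz ≤ fs/2 = 26 Hz, passes unchanged.
136 Hz mod fs = 32 Hz.
32 Hz > fs/2 = 26 Hz, folds to fs − 32 Hz = 20 Hz.
32 Hz > fs/2 = 26 Hz, folds to fs − 32 Hz = 20 Hz.
32 Hz and 136 Hz both map to 20 Hz.

20 Hz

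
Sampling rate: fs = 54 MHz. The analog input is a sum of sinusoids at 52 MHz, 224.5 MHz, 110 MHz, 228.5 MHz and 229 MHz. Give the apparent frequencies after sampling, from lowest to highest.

fs/2 = 27 MHz.
52 MHz > fs/2 = 27 MHz, folds to fs − 52 MHz = 2 MHz.
224.5 MHz mod fs = 8.5 MHz.
8.5 MHz ≤ fs/2 = 27 MHz, appears at 8.5 MHz.
110 MHz mod fs = 2 MHz.
2 MHz ≤ fs/2 = 27 MHz, appears at 2 MHz.
228.5 MHz mod fs = 12.5 MHz.
12.5 MHz ≤ fs/2 = 27 MHz, appears at 12.5 MHz.
229 MHz mod fs = 13 MHz.
13 MHz ≤ fs/2 = 27 MHz, appears at 13 MHz.
Distinct values: {2 MHz, 8.5 MHz, 12.5 MHz, 13 MHz}.

2 MHz, 8.5 MHz, 12.5 MHz, 13 MHz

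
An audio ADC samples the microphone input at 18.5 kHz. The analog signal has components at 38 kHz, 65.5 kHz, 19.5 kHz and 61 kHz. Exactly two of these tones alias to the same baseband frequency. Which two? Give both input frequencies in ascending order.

fs/2 = 9.25 kHz.
38 kHz mod fs = 1 kHz.
1 kHz ≤ fs/2 = 9.25 kHz, appears at 1 kHz.
65.5 kHz mod fs = 10 kHz.
10 kHz > fs/2 = 9.25 kHz, folds to fs − 10 kHz = 8.5 kHz.
19.5 kHz mod fs = 1 kHz.
1 kHz ≤ fs/2 = 9.25 kHz, appears at 1 kHz.
61 kHz mod fs = 5.5 kHz.
5.5 kHz ≤ fs/2 = 9.25 kHz, appears at 5.5 kHz.
19.5 kHz and 38 kHz both map to 1 kHz.

19.5 kHz, 38 kHz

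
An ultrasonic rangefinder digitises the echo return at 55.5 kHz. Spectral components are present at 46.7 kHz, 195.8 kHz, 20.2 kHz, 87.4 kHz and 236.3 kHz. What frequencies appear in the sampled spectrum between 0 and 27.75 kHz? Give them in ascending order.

fs/2 = 27.75 kHz.
46.7 kHz > fs/2 = 27.75 kHz, folds to fs − 46.7 kHz = 8.8 kHz.
195.8 kHz mod fs = 29.3 kHz.
29.3 kHz > fs/2 = 27.75 kHz, folds to fs − 29.3 kHz = 26.2 kHz.
20.2 kHz ≤ fs/2 = 27.75 kHz, passes unchanged.
87.4 kHz mod fs = 31.9 kHz.
31.9 kHz > fs/2 = 27.75 kHz, folds to fs − 31.9 kHz = 23.6 kHz.
236.3 kHz mod fs = 14.3 kHz.
14.3 kHz ≤ fs/2 = 27.75 kHz, appears at 14.3 kHz.
Distinct values: {8.8 kHz, 14.3 kHz, 20.2 kHz, 23.6 kHz, 26.2 kHz}.

8.8 kHz, 14.3 kHz, 20.2 kHz, 23.6 kHz, 26.2 kHz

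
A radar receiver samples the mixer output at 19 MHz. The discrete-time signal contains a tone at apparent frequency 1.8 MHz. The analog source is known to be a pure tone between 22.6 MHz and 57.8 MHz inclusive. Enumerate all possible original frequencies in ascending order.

36.2 MHz, 39.8 MHz, 55.2 MHz

Frequencies that alias to 1.8 MHz are k·fs ± 1.8 MHz for integer k ≥ 0.
k=0: 1.8 MHz.
k=1: 17.2 MHz, 20.8 MHz.
k=2: 36.2 MHz, 39.8 MHz.
k=3: 55.2 MHz, 58.8 MHz.
k=4: 74.2 MHz, 77.8 MHz.
Within [22.6 MHz, 57.8 MHz]: 36.2 MHz, 39.8 MHz, 55.2 MHz.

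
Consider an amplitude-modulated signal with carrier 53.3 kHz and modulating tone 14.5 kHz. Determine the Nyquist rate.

135.6 kHz

AM sidebands sit at fc ± fm = 38.8 kHz and 67.8 kHz.
Highest-frequency component: 67.8 kHz.
Nyquist rate = 2 × 67.8 kHz = 135.6 kHz.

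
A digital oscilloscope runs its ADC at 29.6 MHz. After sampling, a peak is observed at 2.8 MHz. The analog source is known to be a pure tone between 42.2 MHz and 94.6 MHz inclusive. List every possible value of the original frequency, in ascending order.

56.4 MHz, 62 MHz, 86 MHz, 91.6 MHz

Frequencies that alias to 2.8 MHz are k·fs ± 2.8 MHz for integer k ≥ 0.
k=0: 2.8 MHz.
k=1: 26.8 MHz, 32.4 MHz.
k=2: 56.4 MHz, 62 MHz.
k=3: 86 MHz, 91.6 MHz.
k=4: 115.6 MHz, 121.2 MHz.
Within [42.2 MHz, 94.6 MHz]: 56.4 MHz, 62 MHz, 86 MHz, 91.6 MHz.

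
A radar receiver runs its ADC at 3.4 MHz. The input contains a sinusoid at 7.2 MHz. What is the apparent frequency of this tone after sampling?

7.2 MHz mod fs = 0.4 MHz.
0.4 MHz ≤ fs/2 = 1.7 MHz, appears at 0.4 MHz.

0.4 MHz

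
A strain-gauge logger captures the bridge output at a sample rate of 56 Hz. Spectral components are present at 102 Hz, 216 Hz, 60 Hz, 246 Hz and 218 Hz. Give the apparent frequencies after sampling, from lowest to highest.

fs/2 = 28 Hz.
102 Hz mod fs = 46 Hz.
46 Hz > fs/2 = 28 Hz, folds to fs − 46 Hz = 10 Hz.
216 Hz mod fs = 48 Hz.
48 Hz > fs/2 = 28 Hz, folds to fs − 48 Hz = 8 Hz.
60 Hz mod fs = 4 Hz.
4 Hz ≤ fs/2 = 28 Hz, appears at 4 Hz.
246 Hz mod fs = 22 Hz.
22 Hz ≤ fs/2 = 28 Hz, appears at 22 Hz.
218 Hz mod fs = 50 Hz.
50 Hz > fs/2 = 28 Hz, folds to fs − 50 Hz = 6 Hz.
Distinct values: {4 Hz, 6 Hz, 8 Hz, 10 Hz, 22 Hz}.

4 Hz, 6 Hz, 8 Hz, 10 Hz, 22 Hz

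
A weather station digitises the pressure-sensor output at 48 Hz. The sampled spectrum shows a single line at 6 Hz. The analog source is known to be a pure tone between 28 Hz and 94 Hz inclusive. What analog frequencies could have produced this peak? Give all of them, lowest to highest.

Frequencies that alias to 6 Hz are k·fs ± 6 Hz for integer k ≥ 0.
k=0: 6 Hz.
k=1: 42 Hz, 54 Hz.
k=2: 90 Hz, 102 Hz.
k=3: 138 Hz, 150 Hz.
Within [28 Hz, 94 Hz]: 42 Hz, 54 Hz, 90 Hz.

42 Hz, 54 Hz, 90 Hz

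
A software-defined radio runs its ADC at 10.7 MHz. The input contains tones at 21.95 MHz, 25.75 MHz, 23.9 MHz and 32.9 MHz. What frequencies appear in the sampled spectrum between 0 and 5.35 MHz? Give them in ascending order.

fs/2 = 5.35 MHz.
21.95 MHz mod fs = 0.55 MHz.
0.55 MHz ≤ fs/2 = 5.35 MHz, appears at 0.55 MHz.
25.75 MHz mod fs = 4.35 MHz.
4.35 MHz ≤ fs/2 = 5.35 MHz, appears at 4.35 MHz.
23.9 MHz mod fs = 2.5 MHz.
2.5 MHz ≤ fs/2 = 5.35 MHz, appears at 2.5 MHz.
32.9 MHz mod fs = 0.8 MHz.
0.8 MHz ≤ fs/2 = 5.35 MHz, appears at 0.8 MHz.
Distinct values: {0.55 MHz, 0.8 MHz, 2.5 MHz, 4.35 MHz}.

0.55 MHz, 0.8 MHz, 2.5 MHz, 4.35 MHz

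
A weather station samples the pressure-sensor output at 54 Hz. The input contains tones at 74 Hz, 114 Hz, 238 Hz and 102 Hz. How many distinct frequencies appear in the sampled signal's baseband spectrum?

fs/2 = 27 Hz.
74 Hz mod fs = 20 Hz.
20 Hz ≤ fs/2 = 27 Hz, appears at 20 Hz.
114 Hz mod fs = 6 Hz.
6 Hz ≤ fs/2 = 27 Hz, appears at 6 Hz.
238 Hz mod fs = 22 Hz.
22 Hz ≤ fs/2 = 27 Hz, appears at 22 Hz.
102 Hz mod fs = 48 Hz.
48 Hz > fs/2 = 27 Hz, folds to fs − 48 Hz = 6 Hz.
Distinct values: {6 Hz, 20 Hz, 22 Hz} → 3.

3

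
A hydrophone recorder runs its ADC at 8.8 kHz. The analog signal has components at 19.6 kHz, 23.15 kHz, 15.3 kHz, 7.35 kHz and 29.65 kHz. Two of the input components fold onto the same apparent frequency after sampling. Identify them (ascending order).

23.15 kHz, 29.65 kHz

fs/2 = 4.4 kHz.
19.6 kHz mod fs = 2 kHz.
2 kHz ≤ fs/2 = 4.4 kHz, appears at 2 kHz.
23.15 kHz mod fs = 5.55 kHz.
5.55 kHz > fs/2 = 4.4 kHz, folds to fs − 5.55 kHz = 3.25 kHz.
15.3 kHz mod fs = 6.5 kHz.
6.5 kHz > fs/2 = 4.4 kHz, folds to fs − 6.5 kHz = 2.3 kHz.
7.35 kHz > fs/2 = 4.4 kHz, folds to fs − 7.35 kHz = 1.45 kHz.
29.65 kHz mod fs = 3.25 kHz.
3.25 kHz ≤ fs/2 = 4.4 kHz, appears at 3.25 kHz.
23.15 kHz and 29.65 kHz both map to 3.25 kHz.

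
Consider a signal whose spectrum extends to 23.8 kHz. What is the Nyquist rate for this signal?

Nyquist rate = 2 × 23.8 kHz = 47.6 kHz.

47.6 kHz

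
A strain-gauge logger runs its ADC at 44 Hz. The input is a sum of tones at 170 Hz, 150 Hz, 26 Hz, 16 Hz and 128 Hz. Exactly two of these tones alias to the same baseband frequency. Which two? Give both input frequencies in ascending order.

fs/2 = 22 Hz.
170 Hz mod fs = 38 Hz.
38 Hz > fs/2 = 22 Hz, folds to fs − 38 Hz = 6 Hz.
150 Hz mod fs = 18 Hz.
18 Hz ≤ fs/2 = 22 Hz, appears at 18 Hz.
26 Hz > fs/2 = 22 Hz, folds to fs − 26 Hz = 18 Hz.
16 Hz ≤ fs/2 = 22 Hz, passes unchanged.
128 Hz mod fs = 40 Hz.
40 Hz > fs/2 = 22 Hz, folds to fs − 40 Hz = 4 Hz.
26 Hz and 150 Hz both map to 18 Hz.

26 Hz, 150 Hz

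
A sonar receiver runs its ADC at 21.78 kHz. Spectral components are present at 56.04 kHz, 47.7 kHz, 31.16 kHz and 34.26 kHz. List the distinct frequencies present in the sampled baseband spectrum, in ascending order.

fs/2 = 10.89 kHz.
56.04 kHz mod fs = 12.48 kHz.
12.48 kHz > fs/2 = 10.89 kHz, folds to fs − 12.48 kHz = 9.3 kHz.
47.7 kHz mod fs = 4.14 kHz.
4.14 kHz ≤ fs/2 = 10.89 kHz, appears at 4.14 kHz.
31.16 kHz mod fs = 9.38 kHz.
9.38 kHz ≤ fs/2 = 10.89 kHz, appears at 9.38 kHz.
34.26 kHz mod fs = 12.48 kHz.
12.48 kHz > fs/2 = 10.89 kHz, folds to fs − 12.48 kHz = 9.3 kHz.
Distinct values: {4.14 kHz, 9.3 kHz, 9.38 kHz}.

4.14 kHz, 9.3 kHz, 9.38 kHz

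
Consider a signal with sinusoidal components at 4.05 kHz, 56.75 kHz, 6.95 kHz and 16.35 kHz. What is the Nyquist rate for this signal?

113.5 kHz

Highest-frequency component: 56.75 kHz.
Nyquist rate = 2 × 56.75 kHz = 113.5 kHz.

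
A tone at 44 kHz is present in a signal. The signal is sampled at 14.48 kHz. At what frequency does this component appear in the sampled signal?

0.56 kHz

44 kHz mod fs = 0.56 kHz.
0.56 kHz ≤ fs/2 = 7.24 kHz, appears at 0.56 kHz.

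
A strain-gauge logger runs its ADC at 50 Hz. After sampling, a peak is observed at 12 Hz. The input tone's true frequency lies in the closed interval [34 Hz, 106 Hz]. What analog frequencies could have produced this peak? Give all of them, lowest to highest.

Frequencies that alias to 12 Hz are k·fs ± 12 Hz for integer k ≥ 0.
k=0: 12 Hz.
k=1: 38 Hz, 62 Hz.
k=2: 88 Hz, 112 Hz.
k=3: 138 Hz, 162 Hz.
Within [34 Hz, 106 Hz]: 38 Hz, 62 Hz, 88 Hz.

38 Hz, 62 Hz, 88 Hz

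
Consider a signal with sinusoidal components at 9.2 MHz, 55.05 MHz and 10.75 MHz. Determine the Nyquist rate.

Highest-frequency component: 55.05 MHz.
Nyquist rate = 2 × 55.05 MHz = 110.1 MHz.

110.1 MHz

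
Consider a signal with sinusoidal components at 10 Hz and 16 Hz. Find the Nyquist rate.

32 Hz

Highest-frequency component: 16 Hz.
Nyquist rate = 2 × 16 Hz = 32 Hz.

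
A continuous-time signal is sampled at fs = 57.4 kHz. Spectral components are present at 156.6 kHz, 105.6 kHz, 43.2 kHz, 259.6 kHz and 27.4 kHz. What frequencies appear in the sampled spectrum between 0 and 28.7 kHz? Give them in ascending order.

9.2 kHz, 14.2 kHz, 15.6 kHz, 27.4 kHz

fs/2 = 28.7 kHz.
156.6 kHz mod fs = 41.8 kHz.
41.8 kHz > fs/2 = 28.7 kHz, folds to fs − 41.8 kHz = 15.6 kHz.
105.6 kHz mod fs = 48.2 kHz.
48.2 kHz > fs/2 = 28.7 kHz, folds to fs − 48.2 kHz = 9.2 kHz.
43.2 kHz > fs/2 = 28.7 kHz, folds to fs − 43.2 kHz = 14.2 kHz.
259.6 kHz mod fs = 30 kHz.
30 kHz > fs/2 = 28.7 kHz, folds to fs − 30 kHz = 27.4 kHz.
27.4 kHz ≤ fs/2 = 28.7 kHz, passes unchanged.
Distinct values: {9.2 kHz, 14.2 kHz, 15.6 kHz, 27.4 kHz}.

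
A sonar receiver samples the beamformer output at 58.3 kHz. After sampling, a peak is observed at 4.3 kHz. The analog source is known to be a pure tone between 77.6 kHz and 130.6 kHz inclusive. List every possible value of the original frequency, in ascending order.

Frequencies that alias to 4.3 kHz are k·fs ± 4.3 kHz for integer k ≥ 0.
k=0: 4.3 kHz.
k=1: 54 kHz, 62.6 kHz.
k=2: 112.3 kHz, 120.9 kHz.
k=3: 170.6 kHz, 179.2 kHz.
Within [77.6 kHz, 130.6 kHz]: 112.3 kHz, 120.9 kHz.

112.3 kHz, 120.9 kHz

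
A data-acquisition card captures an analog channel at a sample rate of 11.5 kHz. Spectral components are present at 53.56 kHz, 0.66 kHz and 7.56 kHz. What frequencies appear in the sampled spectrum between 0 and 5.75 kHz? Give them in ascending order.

fs/2 = 5.75 kHz.
53.56 kHz mod fs = 7.56 kHz.
7.56 kHz > fs/2 = 5.75 kHz, folds to fs − 7.56 kHz = 3.94 kHz.
0.66 kHz ≤ fs/2 = 5.75 kHz, passes unchanged.
7.56 kHz > fs/2 = 5.75 kHz, folds to fs − 7.56 kHz = 3.94 kHz.
Distinct values: {0.66 kHz, 3.94 kHz}.

0.66 kHz, 3.94 kHz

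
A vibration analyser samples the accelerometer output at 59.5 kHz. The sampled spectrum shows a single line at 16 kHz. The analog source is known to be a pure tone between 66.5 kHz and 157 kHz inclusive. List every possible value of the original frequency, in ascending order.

75.5 kHz, 103 kHz, 135 kHz

Frequencies that alias to 16 kHz are k·fs ± 16 kHz for integer k ≥ 0.
k=0: 16 kHz.
k=1: 43.5 kHz, 75.5 kHz.
k=2: 103 kHz, 135 kHz.
k=3: 162.5 kHz, 194.5 kHz.
Within [66.5 kHz, 157 kHz]: 75.5 kHz, 103 kHz, 135 kHz.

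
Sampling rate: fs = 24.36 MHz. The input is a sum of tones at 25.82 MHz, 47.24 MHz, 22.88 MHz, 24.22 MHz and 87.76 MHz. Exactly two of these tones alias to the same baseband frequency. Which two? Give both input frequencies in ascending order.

22.88 MHz, 47.24 MHz

fs/2 = 12.18 MHz.
25.82 MHz mod fs = 1.46 MHz.
1.46 MHz ≤ fs/2 = 12.18 MHz, appears at 1.46 MHz.
47.24 MHz mod fs = 22.88 MHz.
22.88 MHz > fs/2 = 12.18 MHz, folds to fs − 22.88 MHz = 1.48 MHz.
22.88 MHz > fs/2 = 12.18 MHz, folds to fs − 22.88 MHz = 1.48 MHz.
24.22 MHz > fs/2 = 12.18 MHz, folds to fs − 24.22 MHz = 0.14 MHz.
87.76 MHz mod fs = 14.68 MHz.
14.68 MHz > fs/2 = 12.18 MHz, folds to fs − 14.68 MHz = 9.68 MHz.
22.88 MHz and 47.24 MHz both map to 1.48 MHz.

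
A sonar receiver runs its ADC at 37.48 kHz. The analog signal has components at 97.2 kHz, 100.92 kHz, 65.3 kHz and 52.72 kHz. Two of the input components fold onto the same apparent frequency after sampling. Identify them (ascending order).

fs/2 = 18.74 kHz.
97.2 kHz mod fs = 22.24 kHz.
22.24 kHz > fs/2 = 18.74 kHz, folds to fs − 22.24 kHz = 15.24 kHz.
100.92 kHz mod fs = 25.96 kHz.
25.96 kHz > fs/2 = 18.74 kHz, folds to fs − 25.96 kHz = 11.52 kHz.
65.3 kHz mod fs = 27.82 kHz.
27.82 kHz > fs/2 = 18.74 kHz, folds to fs − 27.82 kHz = 9.66 kHz.
52.72 kHz mod fs = 15.24 kHz.
15.24 kHz ≤ fs/2 = 18.74 kHz, appears at 15.24 kHz.
52.72 kHz and 97.2 kHz both map to 15.24 kHz.

52.72 kHz, 97.2 kHz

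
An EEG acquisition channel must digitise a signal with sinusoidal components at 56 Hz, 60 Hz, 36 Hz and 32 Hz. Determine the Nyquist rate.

Highest-frequency component: 60 Hz.
Nyquist rate = 2 × 60 Hz = 120 Hz.

120 Hz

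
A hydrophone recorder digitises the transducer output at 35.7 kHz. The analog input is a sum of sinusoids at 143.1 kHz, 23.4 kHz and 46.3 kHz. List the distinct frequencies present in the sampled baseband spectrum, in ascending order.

0.3 kHz, 10.6 kHz, 12.3 kHz

fs/2 = 17.85 kHz.
143.1 kHz mod fs = 0.3 kHz.
0.3 kHz ≤ fs/2 = 17.85 kHz, appears at 0.3 kHz.
23.4 kHz > fs/2 = 17.85 kHz, folds to fs − 23.4 kHz = 12.3 kHz.
46.3 kHz mod fs = 10.6 kHz.
10.6 kHz ≤ fs/2 = 17.85 kHz, appears at 10.6 kHz.
Distinct values: {0.3 kHz, 10.6 kHz, 12.3 kHz}.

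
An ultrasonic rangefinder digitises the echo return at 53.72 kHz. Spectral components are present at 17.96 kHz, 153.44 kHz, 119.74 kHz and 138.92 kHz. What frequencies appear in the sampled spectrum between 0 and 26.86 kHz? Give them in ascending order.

7.72 kHz, 12.3 kHz, 17.96 kHz, 22.24 kHz

fs/2 = 26.86 kHz.
17.96 kHz ≤ fs/2 = 26.86 kHz, passes unchanged.
153.44 kHz mod fs = 46 kHz.
46 kHz > fs/2 = 26.86 kHz, folds to fs − 46 kHz = 7.72 kHz.
119.74 kHz mod fs = 12.3 kHz.
12.3 kHz ≤ fs/2 = 26.86 kHz, appears at 12.3 kHz.
138.92 kHz mod fs = 31.48 kHz.
31.48 kHz > fs/2 = 26.86 kHz, folds to fs − 31.48 kHz = 22.24 kHz.
Distinct values: {7.72 kHz, 12.3 kHz, 17.96 kHz, 22.24 kHz}.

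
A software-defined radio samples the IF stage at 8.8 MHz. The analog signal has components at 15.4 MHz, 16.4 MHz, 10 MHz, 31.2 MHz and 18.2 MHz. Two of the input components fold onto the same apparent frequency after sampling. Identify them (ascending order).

10 MHz, 16.4 MHz

fs/2 = 4.4 MHz.
15.4 MHz mod fs = 6.6 MHz.
6.6 MHz > fs/2 = 4.4 MHz, folds to fs − 6.6 MHz = 2.2 MHz.
16.4 MHz mod fs = 7.6 MHz.
7.6 MHz > fs/2 = 4.4 MHz, folds to fs − 7.6 MHz = 1.2 MHz.
10 MHz mod fs = 1.2 MHz.
1.2 MHz ≤ fs/2 = 4.4 MHz, appears at 1.2 MHz.
31.2 MHz mod fs = 4.8 MHz.
4.8 MHz > fs/2 = 4.4 MHz, folds to fs − 4.8 MHz = 4 MHz.
18.2 MHz mod fs = 0.6 MHz.
0.6 MHz ≤ fs/2 = 4.4 MHz, appears at 0.6 MHz.
10 MHz and 16.4 MHz both map to 1.2 MHz.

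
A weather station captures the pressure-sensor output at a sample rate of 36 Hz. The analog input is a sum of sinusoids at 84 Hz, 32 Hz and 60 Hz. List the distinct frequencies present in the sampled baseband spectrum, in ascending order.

fs/2 = 18 Hz.
84 Hz mod fs = 12 Hz.
12 Hz ≤ fs/2 = 18 Hz, appears at 12 Hz.
32 Hz > fs/2 = 18 Hz, folds to fs − 32 Hz = 4 Hz.
60 Hz mod fs = 24 Hz.
24 Hz > fs/2 = 18 Hz, folds to fs − 24 Hz = 12 Hz.
Distinct values: {4 Hz, 12 Hz}.

4 Hz, 12 Hz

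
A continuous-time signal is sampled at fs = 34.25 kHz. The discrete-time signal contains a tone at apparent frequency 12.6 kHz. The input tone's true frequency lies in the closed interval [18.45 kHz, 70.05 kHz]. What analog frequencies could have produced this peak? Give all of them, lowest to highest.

21.65 kHz, 46.85 kHz, 55.9 kHz

Frequencies that alias to 12.6 kHz are k·fs ± 12.6 kHz for integer k ≥ 0.
k=0: 12.6 kHz.
k=1: 21.65 kHz, 46.85 kHz.
k=2: 55.9 kHz, 81.1 kHz.
k=3: 90.15 kHz, 115.35 kHz.
Within [18.45 kHz, 70.05 kHz]: 21.65 kHz, 46.85 kHz, 55.9 kHz.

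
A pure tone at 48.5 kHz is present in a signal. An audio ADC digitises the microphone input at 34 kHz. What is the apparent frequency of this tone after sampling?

14.5 kHz

48.5 kHz mod fs = 14.5 kHz.
14.5 kHz ≤ fs/2 = 17 kHz, appears at 14.5 kHz.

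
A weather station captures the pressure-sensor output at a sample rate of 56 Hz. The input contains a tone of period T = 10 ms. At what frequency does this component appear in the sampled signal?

12 Hz

T = 10 ms → f = 1/T = 100 Hz.
100 Hz mod fs = 44 Hz.
44 Hz > fs/2 = 28 Hz, folds to fs − 44 Hz = 12 Hz.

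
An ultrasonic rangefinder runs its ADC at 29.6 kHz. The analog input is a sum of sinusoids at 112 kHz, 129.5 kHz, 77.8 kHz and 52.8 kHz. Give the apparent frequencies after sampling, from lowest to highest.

fs/2 = 14.8 kHz.
112 kHz mod fs = 23.2 kHz.
23.2 kHz > fs/2 = 14.8 kHz, folds to fs − 23.2 kHz = 6.4 kHz.
129.5 kHz mod fs = 11.1 kHz.
11.1 kHz ≤ fs/2 = 14.8 kHz, appears at 11.1 kHz.
77.8 kHz mod fs = 18.6 kHz.
18.6 kHz > fs/2 = 14.8 kHz, folds to fs − 18.6 kHz = 11 kHz.
52.8 kHz mod fs = 23.2 kHz.
23.2 kHz > fs/2 = 14.8 kHz, folds to fs − 23.2 kHz = 6.4 kHz.
Distinct values: {6.4 kHz, 11 kHz, 11.1 kHz}.

6.4 kHz, 11 kHz, 11.1 kHz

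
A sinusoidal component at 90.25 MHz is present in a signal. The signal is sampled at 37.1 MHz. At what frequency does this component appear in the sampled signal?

16.05 MHz

90.25 MHz mod fs = 16.05 MHz.
16.05 MHz ≤ fs/2 = 18.55 MHz, appears at 16.05 MHz.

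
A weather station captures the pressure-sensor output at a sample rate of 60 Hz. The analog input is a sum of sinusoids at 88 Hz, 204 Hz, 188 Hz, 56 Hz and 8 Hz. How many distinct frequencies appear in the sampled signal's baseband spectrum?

4

fs/2 = 30 Hz.
88 Hz mod fs = 28 Hz.
28 Hz ≤ fs/2 = 30 Hz, appears at 28 Hz.
204 Hz mod fs = 24 Hz.
24 Hz ≤ fs/2 = 30 Hz, appears at 24 Hz.
188 Hz mod fs = 8 Hz.
8 Hz ≤ fs/2 = 30 Hz, appears at 8 Hz.
56 Hz > fs/2 = 30 Hz, folds to fs − 56 Hz = 4 Hz.
8 Hz ≤ fs/2 = 30 Hz, passes unchanged.
Distinct values: {4 Hz, 8 Hz, 24 Hz, 28 Hz} → 4.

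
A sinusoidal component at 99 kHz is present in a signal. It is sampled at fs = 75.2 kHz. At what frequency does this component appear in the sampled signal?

99 kHz mod fs = 23.8 kHz.
23.8 kHz ≤ fs/2 = 37.6 kHz, appears at 23.8 kHz.

23.8 kHz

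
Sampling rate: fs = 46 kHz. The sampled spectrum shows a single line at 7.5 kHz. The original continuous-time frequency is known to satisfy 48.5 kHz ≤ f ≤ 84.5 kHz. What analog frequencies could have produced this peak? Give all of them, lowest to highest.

53.5 kHz, 84.5 kHz

Frequencies that alias to 7.5 kHz are k·fs ± 7.5 kHz for integer k ≥ 0.
k=0: 7.5 kHz.
k=1: 38.5 kHz, 53.5 kHz.
k=2: 84.5 kHz, 99.5 kHz.
k=3: 130.5 kHz, 145.5 kHz.
Within [48.5 kHz, 84.5 kHz]: 53.5 kHz, 84.5 kHz.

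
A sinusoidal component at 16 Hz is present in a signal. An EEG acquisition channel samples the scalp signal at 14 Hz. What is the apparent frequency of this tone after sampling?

2 Hz

16 Hz mod fs = 2 Hz.
2 Hz ≤ fs/2 = 7 Hz, appears at 2 Hz.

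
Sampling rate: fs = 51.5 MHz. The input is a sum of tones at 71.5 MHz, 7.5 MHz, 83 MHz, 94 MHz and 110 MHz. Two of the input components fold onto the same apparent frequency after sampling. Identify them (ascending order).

71.5 MHz, 83 MHz

fs/2 = 25.75 MHz.
71.5 MHz mod fs = 20 MHz.
20 MHz ≤ fs/2 = 25.75 MHz, appears at 20 MHz.
7.5 MHz ≤ fs/2 = 25.75 MHz, passes unchanged.
83 MHz mod fs = 31.5 MHz.
31.5 MHz > fs/2 = 25.75 MHz, folds to fs − 31.5 MHz = 20 MHz.
94 MHz mod fs = 42.5 MHz.
42.5 MHz > fs/2 = 25.75 MHz, folds to fs − 42.5 MHz = 9 MHz.
110 MHz mod fs = 7 MHz.
7 MHz ≤ fs/2 = 25.75 MHz, appears at 7 MHz.
71.5 MHz and 83 MHz both map to 20 MHz.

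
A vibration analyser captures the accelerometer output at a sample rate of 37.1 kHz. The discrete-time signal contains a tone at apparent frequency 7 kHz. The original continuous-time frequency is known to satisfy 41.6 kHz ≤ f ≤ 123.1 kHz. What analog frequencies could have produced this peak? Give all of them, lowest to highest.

Frequencies that alias to 7 kHz are k·fs ± 7 kHz for integer k ≥ 0.
k=0: 7 kHz.
k=1: 30.1 kHz, 44.1 kHz.
k=2: 67.2 kHz, 81.2 kHz.
k=3: 104.3 kHz, 118.3 kHz.
k=4: 141.4 kHz, 155.4 kHz.
Within [41.6 kHz, 123.1 kHz]: 44.1 kHz, 67.2 kHz, 81.2 kHz, 104.3 kHz, 118.3 kHz.

44.1 kHz, 67.2 kHz, 81.2 kHz, 104.3 kHz, 118.3 kHz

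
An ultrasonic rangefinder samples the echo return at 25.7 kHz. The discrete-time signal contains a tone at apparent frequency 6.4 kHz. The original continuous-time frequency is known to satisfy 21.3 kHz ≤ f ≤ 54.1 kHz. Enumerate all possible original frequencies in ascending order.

Frequencies that alias to 6.4 kHz are k·fs ± 6.4 kHz for integer k ≥ 0.
k=0: 6.4 kHz.
k=1: 19.3 kHz, 32.1 kHz.
k=2: 45 kHz, 57.8 kHz.
k=3: 70.7 kHz, 83.5 kHz.
Within [21.3 kHz, 54.1 kHz]: 32.1 kHz, 45 kHz.

32.1 kHz, 45 kHz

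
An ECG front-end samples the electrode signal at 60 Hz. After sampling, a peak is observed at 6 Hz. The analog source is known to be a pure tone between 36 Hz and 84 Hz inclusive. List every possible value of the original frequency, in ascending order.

Frequencies that alias to 6 Hz are k·fs ± 6 Hz for integer k ≥ 0.
k=0: 6 Hz.
k=1: 54 Hz, 66 Hz.
k=2: 114 Hz, 126 Hz.
Within [36 Hz, 84 Hz]: 54 Hz, 66 Hz.

54 Hz, 66 Hz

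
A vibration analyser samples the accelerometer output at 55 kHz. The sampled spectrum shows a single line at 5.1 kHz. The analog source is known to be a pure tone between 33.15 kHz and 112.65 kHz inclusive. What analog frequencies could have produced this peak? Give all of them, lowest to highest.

49.9 kHz, 60.1 kHz, 104.9 kHz

Frequencies that alias to 5.1 kHz are k·fs ± 5.1 kHz for integer k ≥ 0.
k=0: 5.1 kHz.
k=1: 49.9 kHz, 60.1 kHz.
k=2: 104.9 kHz, 115.1 kHz.
k=3: 159.9 kHz, 170.1 kHz.
Within [33.15 kHz, 112.65 kHz]: 49.9 kHz, 60.1 kHz, 104.9 kHz.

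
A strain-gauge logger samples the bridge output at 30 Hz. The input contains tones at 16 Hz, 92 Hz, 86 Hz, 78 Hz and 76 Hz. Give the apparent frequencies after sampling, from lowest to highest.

fs/2 = 15 Hz.
16 Hz > fs/2 = 15 Hz, folds to fs − 16 Hz = 14 Hz.
92 Hz mod fs = 2 Hz.
2 Hz ≤ fs/2 = 15 Hz, appears at 2 Hz.
86 Hz mod fs = 26 Hz.
26 Hz > fs/2 = 15 Hz, folds to fs − 26 Hz = 4 Hz.
78 Hz mod fs = 18 Hz.
18 Hz > fs/2 = 15 Hz, folds to fs − 18 Hz = 12 Hz.
76 Hz mod fs = 16 Hz.
16 Hz > fs/2 = 15 Hz, folds to fs − 16 Hz = 14 Hz.
Distinct values: {2 Hz, 4 Hz, 12 Hz, 14 Hz}.

2 Hz, 4 Hz, 12 Hz, 14 Hz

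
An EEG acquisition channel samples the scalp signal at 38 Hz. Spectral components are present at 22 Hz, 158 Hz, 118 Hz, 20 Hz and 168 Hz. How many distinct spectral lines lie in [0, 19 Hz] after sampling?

fs/2 = 19 Hz.
22 Hz > fs/2 = 19 Hz, folds to fs − 22 Hz = 16 Hz.
158 Hz mod fs = 6 Hz.
6 Hz ≤ fs/2 = 19 Hz, appears at 6 Hz.
118 Hz mod fs = 4 Hz.
4 Hz ≤ fs/2 = 19 Hz, appears at 4 Hz.
20 Hz > fs/2 = 19 Hz, folds to fs − 20 Hz = 18 Hz.
168 Hz mod fs = 16 Hz.
16 Hz ≤ fs/2 = 19 Hz, appears at 16 Hz.
Distinct values: {4 Hz, 6 Hz, 16 Hz, 18 Hz} → 4.

4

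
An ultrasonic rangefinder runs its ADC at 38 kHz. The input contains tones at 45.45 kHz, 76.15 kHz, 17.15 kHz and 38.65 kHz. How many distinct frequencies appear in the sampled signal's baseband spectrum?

4

fs/2 = 19 kHz.
45.45 kHz mod fs = 7.45 kHz.
7.45 kHz ≤ fs/2 = 19 kHz, appears at 7.45 kHz.
76.15 kHz mod fs = 0.15 kHz.
0.15 kHz ≤ fs/2 = 19 kHz, appears at 0.15 kHz.
17.15 kHz ≤ fs/2 = 19 kHz, passes unchanged.
38.65 kHz mod fs = 0.65 kHz.
0.65 kHz ≤ fs/2 = 19 kHz, appears at 0.65 kHz.
Distinct values: {0.15 kHz, 0.65 kHz, 7.45 kHz, 17.15 kHz} → 4.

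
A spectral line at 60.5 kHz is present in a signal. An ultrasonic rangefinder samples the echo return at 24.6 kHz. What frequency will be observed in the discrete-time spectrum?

60.5 kHz mod fs = 11.3 kHz.
11.3 kHz ≤ fs/2 = 12.3 kHz, appears at 11.3 kHz.

11.3 kHz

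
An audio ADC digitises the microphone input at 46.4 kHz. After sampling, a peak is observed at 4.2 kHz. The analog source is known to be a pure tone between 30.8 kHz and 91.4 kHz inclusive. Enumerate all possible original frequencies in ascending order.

42.2 kHz, 50.6 kHz, 88.6 kHz

Frequencies that alias to 4.2 kHz are k·fs ± 4.2 kHz for integer k ≥ 0.
k=0: 4.2 kHz.
k=1: 42.2 kHz, 50.6 kHz.
k=2: 88.6 kHz, 97 kHz.
k=3: 135 kHz, 143.4 kHz.
Within [30.8 kHz, 91.4 kHz]: 42.2 kHz, 50.6 kHz, 88.6 kHz.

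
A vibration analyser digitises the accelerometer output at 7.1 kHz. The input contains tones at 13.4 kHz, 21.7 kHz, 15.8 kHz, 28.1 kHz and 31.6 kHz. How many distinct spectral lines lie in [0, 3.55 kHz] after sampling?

fs/2 = 3.55 kHz.
13.4 kHz mod fs = 6.3 kHz.
6.3 kHz > fs/2 = 3.55 kHz, folds to fs − 6.3 kHz = 0.8 kHz.
21.7 kHz mod fs = 0.4 kHz.
0.4 kHz ≤ fs/2 = 3.55 kHz, appears at 0.4 kHz.
15.8 kHz mod fs = 1.6 kHz.
1.6 kHz ≤ fs/2 = 3.55 kHz, appears at 1.6 kHz.
28.1 kHz mod fs = 6.8 kHz.
6.8 kHz > fs/2 = 3.55 kHz, folds to fs − 6.8 kHz = 0.3 kHz.
31.6 kHz mod fs = 3.2 kHz.
3.2 kHz ≤ fs/2 = 3.55 kHz, appears at 3.2 kHz.
Distinct values: {0.3 kHz, 0.4 kHz, 0.8 kHz, 1.6 kHz, 3.2 kHz} → 5.

5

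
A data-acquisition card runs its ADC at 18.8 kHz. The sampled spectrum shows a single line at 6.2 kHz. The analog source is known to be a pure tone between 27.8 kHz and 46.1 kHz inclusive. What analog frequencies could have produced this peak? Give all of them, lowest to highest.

Frequencies that alias to 6.2 kHz are k·fs ± 6.2 kHz for integer k ≥ 0.
k=0: 6.2 kHz.
k=1: 12.6 kHz, 25 kHz.
k=2: 31.4 kHz, 43.8 kHz.
k=3: 50.2 kHz, 62.6 kHz.
Within [27.8 kHz, 46.1 kHz]: 31.4 kHz, 43.8 kHz.

31.4 kHz, 43.8 kHz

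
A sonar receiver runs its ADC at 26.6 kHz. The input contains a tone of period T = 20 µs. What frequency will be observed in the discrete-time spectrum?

3.2 kHz

T = 20 µs → f = 1/T = 50 kHz.
50 kHz mod fs = 23.4 kHz.
23.4 kHz > fs/2 = 13.3 kHz, folds to fs − 23.4 kHz = 3.2 kHz.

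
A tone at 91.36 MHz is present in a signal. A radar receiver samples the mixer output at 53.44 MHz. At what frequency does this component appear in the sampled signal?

15.52 MHz

91.36 MHz mod fs = 37.92 MHz.
37.92 MHz > fs/2 = 26.72 MHz, folds to fs − 37.92 MHz = 15.52 MHz.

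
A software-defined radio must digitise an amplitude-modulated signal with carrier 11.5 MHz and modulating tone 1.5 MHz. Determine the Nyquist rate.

AM sidebands sit at fc ± fm = 10 MHz and 13 MHz.
Highest-frequency component: 13 MHz.
Nyquist rate = 2 × 13 MHz = 26 MHz.

26 MHz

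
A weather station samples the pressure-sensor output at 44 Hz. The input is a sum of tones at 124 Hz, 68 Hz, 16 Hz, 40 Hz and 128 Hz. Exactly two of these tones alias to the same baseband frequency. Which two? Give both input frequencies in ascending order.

fs/2 = 22 Hz.
124 Hz mod fs = 36 Hz.
36 Hz > fs/2 = 22 Hz, folds to fs − 36 Hz = 8 Hz.
68 Hz mod fs = 24 Hz.
24 Hz > fs/2 = 22 Hz, folds to fs − 24 Hz = 20 Hz.
16 Hz ≤ fs/2 = 22 Hz, passes unchanged.
40 Hz > fs/2 = 22 Hz, folds to fs − 40 Hz = 4 Hz.
128 Hz mod fs = 40 Hz.
40 Hz > fs/2 = 22 Hz, folds to fs − 40 Hz = 4 Hz.
40 Hz and 128 Hz both map to 4 Hz.

40 Hz, 128 Hz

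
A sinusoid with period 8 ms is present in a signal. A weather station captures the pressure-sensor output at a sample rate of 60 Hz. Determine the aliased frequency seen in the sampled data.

T = 8 ms → f = 1/T = 125 Hz.
125 Hz mod fs = 5 Hz.
5 Hz ≤ fs/2 = 30 Hz, appears at 5 Hz.

5 Hz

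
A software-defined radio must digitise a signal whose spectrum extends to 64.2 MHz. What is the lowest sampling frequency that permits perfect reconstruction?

128.4 MHz

Nyquist rate = 2 × 64.2 MHz = 128.4 MHz.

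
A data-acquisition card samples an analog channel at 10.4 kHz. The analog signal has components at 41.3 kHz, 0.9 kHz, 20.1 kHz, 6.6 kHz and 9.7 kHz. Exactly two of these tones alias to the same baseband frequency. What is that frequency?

fs/2 = 5.2 kHz.
41.3 kHz mod fs = 10.1 kHz.
10.1 kHz > fs/2 = 5.2 kHz, folds to fs − 10.1 kHz = 0.3 kHz.
0.9 kHz ≤ fs/2 = 5.2 kHz, passes unchanged.
20.1 kHz mod fs = 9.7 kHz.
9.7 kHz > fs/2 = 5.2 kHz, folds to fs − 9.7 kHz = 0.7 kHz.
6.6 kHz > fs/2 = 5.2 kHz, folds to fs − 6.6 kHz = 3.8 kHz.
9.7 kHz > fs/2 = 5.2 kHz, folds to fs − 9.7 kHz = 0.7 kHz.
9.7 kHz and 20.1 kHz both map to 0.7 kHz.

0.7 kHz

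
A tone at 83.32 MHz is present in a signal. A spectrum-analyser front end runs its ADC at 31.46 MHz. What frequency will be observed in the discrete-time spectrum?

11.06 MHz

83.32 MHz mod fs = 20.4 MHz.
20.4 MHz > fs/2 = 15.73 MHz, folds to fs − 20.4 MHz = 11.06 MHz.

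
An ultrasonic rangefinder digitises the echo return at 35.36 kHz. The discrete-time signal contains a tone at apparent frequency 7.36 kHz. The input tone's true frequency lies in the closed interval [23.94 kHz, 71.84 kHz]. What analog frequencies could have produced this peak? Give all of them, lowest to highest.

28 kHz, 42.72 kHz, 63.36 kHz

Frequencies that alias to 7.36 kHz are k·fs ± 7.36 kHz for integer k ≥ 0.
k=0: 7.36 kHz.
k=1: 28 kHz, 42.72 kHz.
k=2: 63.36 kHz, 78.08 kHz.
k=3: 98.72 kHz, 113.44 kHz.
Within [23.94 kHz, 71.84 kHz]: 28 kHz, 42.72 kHz, 63.36 kHz.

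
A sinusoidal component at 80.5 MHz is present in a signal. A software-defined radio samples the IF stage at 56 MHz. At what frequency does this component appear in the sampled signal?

80.5 MHz mod fs = 24.5 MHz.
24.5 MHz ≤ fs/2 = 28 MHz, appears at 24.5 MHz.

24.5 MHz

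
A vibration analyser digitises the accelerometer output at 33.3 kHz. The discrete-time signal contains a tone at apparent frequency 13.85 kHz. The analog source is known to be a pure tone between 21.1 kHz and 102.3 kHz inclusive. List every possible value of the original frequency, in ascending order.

47.15 kHz, 52.75 kHz, 80.45 kHz, 86.05 kHz

Frequencies that alias to 13.85 kHz are k·fs ± 13.85 kHz for integer k ≥ 0.
k=0: 13.85 kHz.
k=1: 19.45 kHz, 47.15 kHz.
k=2: 52.75 kHz, 80.45 kHz.
k=3: 86.05 kHz, 113.75 kHz.
k=4: 119.35 kHz, 147.05 kHz.
Within [21.1 kHz, 102.3 kHz]: 47.15 kHz, 52.75 kHz, 80.45 kHz, 86.05 kHz.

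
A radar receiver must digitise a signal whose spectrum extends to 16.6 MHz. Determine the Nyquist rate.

Nyquist rate = 2 × 16.6 MHz = 33.2 MHz.

33.2 MHz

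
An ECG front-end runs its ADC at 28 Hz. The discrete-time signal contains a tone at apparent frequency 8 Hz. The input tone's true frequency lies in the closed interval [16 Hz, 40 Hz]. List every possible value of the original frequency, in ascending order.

Frequencies that alias to 8 Hz are k·fs ± 8 Hz for integer k ≥ 0.
k=0: 8 Hz.
k=1: 20 Hz, 36 Hz.
k=2: 48 Hz, 64 Hz.
Within [16 Hz, 40 Hz]: 20 Hz, 36 Hz.

20 Hz, 36 Hz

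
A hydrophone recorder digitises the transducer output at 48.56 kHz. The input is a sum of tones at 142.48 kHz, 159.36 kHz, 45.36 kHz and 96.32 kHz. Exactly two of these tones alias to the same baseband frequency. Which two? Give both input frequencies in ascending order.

fs/2 = 24.28 kHz.
142.48 kHz mod fs = 45.36 kHz.
45.36 kHz > fs/2 = 24.28 kHz, folds to fs − 45.36 kHz = 3.2 kHz.
159.36 kHz mod fs = 13.68 kHz.
13.68 kHz ≤ fs/2 = 24.28 kHz, appears at 13.68 kHz.
45.36 kHz > fs/2 = 24.28 kHz, folds to fs − 45.36 kHz = 3.2 kHz.
96.32 kHz mod fs = 47.76 kHz.
47.76 kHz > fs/2 = 24.28 kHz, folds to fs − 47.76 kHz = 0.8 kHz.
45.36 kHz and 142.48 kHz both map to 3.2 kHz.

45.36 kHz, 142.48 kHz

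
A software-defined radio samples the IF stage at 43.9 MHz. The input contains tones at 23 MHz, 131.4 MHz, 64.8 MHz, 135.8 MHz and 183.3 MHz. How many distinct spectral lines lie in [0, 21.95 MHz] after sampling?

4

fs/2 = 21.95 MHz.
23 MHz > fs/2 = 21.95 MHz, folds to fs − 23 MHz = 20.9 MHz.
131.4 MHz mod fs = 43.6 MHz.
43.6 MHz > fs/2 = 21.95 MHz, folds to fs − 43.6 MHz = 0.3 MHz.
64.8 MHz mod fs = 20.9 MHz.
20.9 MHz ≤ fs/2 = 21.95 MHz, appears at 20.9 MHz.
135.8 MHz mod fs = 4.1 MHz.
4.1 MHz ≤ fs/2 = 21.95 MHz, appears at 4.1 MHz.
183.3 MHz mod fs = 7.7 MHz.
7.7 MHz ≤ fs/2 = 21.95 MHz, appears at 7.7 MHz.
Distinct values: {0.3 MHz, 4.1 MHz, 7.7 MHz, 20.9 MHz} → 4.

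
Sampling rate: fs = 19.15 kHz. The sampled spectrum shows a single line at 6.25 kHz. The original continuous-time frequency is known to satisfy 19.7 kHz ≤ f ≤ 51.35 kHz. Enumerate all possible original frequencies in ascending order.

25.4 kHz, 32.05 kHz, 44.55 kHz, 51.2 kHz

Frequencies that alias to 6.25 kHz are k·fs ± 6.25 kHz for integer k ≥ 0.
k=0: 6.25 kHz.
k=1: 12.9 kHz, 25.4 kHz.
k=2: 32.05 kHz, 44.55 kHz.
k=3: 51.2 kHz, 63.7 kHz.
k=4: 70.35 kHz, 82.85 kHz.
Within [19.7 kHz, 51.35 kHz]: 25.4 kHz, 32.05 kHz, 44.55 kHz, 51.2 kHz.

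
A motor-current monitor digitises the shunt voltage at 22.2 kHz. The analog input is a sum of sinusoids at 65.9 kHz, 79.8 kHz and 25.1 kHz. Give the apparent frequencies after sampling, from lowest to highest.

0.7 kHz, 2.9 kHz, 9 kHz

fs/2 = 11.1 kHz.
65.9 kHz mod fs = 21.5 kHz.
21.5 kHz > fs/2 = 11.1 kHz, folds to fs − 21.5 kHz = 0.7 kHz.
79.8 kHz mod fs = 13.2 kHz.
13.2 kHz > fs/2 = 11.1 kHz, folds to fs − 13.2 kHz = 9 kHz.
25.1 kHz mod fs = 2.9 kHz.
2.9 kHz ≤ fs/2 = 11.1 kHz, appears at 2.9 kHz.
Distinct values: {0.7 kHz, 2.9 kHz, 9 kHz}.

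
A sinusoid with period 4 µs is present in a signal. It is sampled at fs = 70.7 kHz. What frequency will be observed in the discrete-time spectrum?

T = 4 µs → f = 1/T = 250 kHz.
250 kHz mod fs = 37.9 kHz.
37.9 kHz > fs/2 = 35.35 kHz, folds to fs − 37.9 kHz = 32.8 kHz.

32.8 kHz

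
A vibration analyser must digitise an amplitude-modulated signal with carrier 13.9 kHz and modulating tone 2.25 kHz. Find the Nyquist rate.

32.3 kHz

AM sidebands sit at fc ± fm = 11.65 kHz and 16.15 kHz.
Highest-frequency component: 16.15 kHz.
Nyquist rate = 2 × 16.15 kHz = 32.3 kHz.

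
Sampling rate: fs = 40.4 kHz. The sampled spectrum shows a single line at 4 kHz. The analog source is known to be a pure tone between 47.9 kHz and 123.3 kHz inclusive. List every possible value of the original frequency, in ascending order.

76.8 kHz, 84.8 kHz, 117.2 kHz

Frequencies that alias to 4 kHz are k·fs ± 4 kHz for integer k ≥ 0.
k=0: 4 kHz.
k=1: 36.4 kHz, 44.4 kHz.
k=2: 76.8 kHz, 84.8 kHz.
k=3: 117.2 kHz, 125.2 kHz.
k=4: 157.6 kHz, 165.6 kHz.
Within [47.9 kHz, 123.3 kHz]: 76.8 kHz, 84.8 kHz, 117.2 kHz.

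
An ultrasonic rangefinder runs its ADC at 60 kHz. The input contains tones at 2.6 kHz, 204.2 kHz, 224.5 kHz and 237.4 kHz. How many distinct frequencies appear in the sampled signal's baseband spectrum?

fs/2 = 30 kHz.
2.6 kHz ≤ fs/2 = 30 kHz, passes unchanged.
204.2 kHz mod fs = 24.2 kHz.
24.2 kHz ≤ fs/2 = 30 kHz, appears at 24.2 kHz.
224.5 kHz mod fs = 44.5 kHz.
44.5 kHz > fs/2 = 30 kHz, folds to fs − 44.5 kHz = 15.5 kHz.
237.4 kHz mod fs = 57.4 kHz.
57.4 kHz > fs/2 = 30 kHz, folds to fs − 57.4 kHz = 2.6 kHz.
Distinct values: {2.6 kHz, 15.5 kHz, 24.2 kHz} → 3.

3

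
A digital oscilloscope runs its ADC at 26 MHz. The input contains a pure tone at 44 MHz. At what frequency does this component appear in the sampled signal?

44 MHz mod fs = 18 MHz.
18 MHz > fs/2 = 13 MHz, folds to fs − 18 MHz = 8 MHz.

8 MHz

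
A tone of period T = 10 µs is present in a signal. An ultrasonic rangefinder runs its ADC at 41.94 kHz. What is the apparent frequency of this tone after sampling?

16.12 kHz

T = 10 µs → f = 1/T = 100 kHz.
100 kHz mod fs = 16.12 kHz.
16.12 kHz ≤ fs/2 = 20.97 kHz, appears at 16.12 kHz.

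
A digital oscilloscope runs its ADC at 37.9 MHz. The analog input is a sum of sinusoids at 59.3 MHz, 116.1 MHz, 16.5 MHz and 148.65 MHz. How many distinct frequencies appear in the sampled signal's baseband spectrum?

fs/2 = 18.95 MHz.
59.3 MHz mod fs = 21.4 MHz.
21.4 MHz > fs/2 = 18.95 MHz, folds to fs − 21.4 MHz = 16.5 MHz.
116.1 MHz mod fs = 2.4 MHz.
2.4 MHz ≤ fs/2 = 18.95 MHz, appears at 2.4 MHz.
16.5 MHz ≤ fs/2 = 18.95 MHz, passes unchanged.
148.65 MHz mod fs = 34.95 MHz.
34.95 MHz > fs/2 = 18.95 MHz, folds to fs − 34.95 MHz = 2.95 MHz.
Distinct values: {2.4 MHz, 2.95 MHz, 16.5 MHz} → 3.

3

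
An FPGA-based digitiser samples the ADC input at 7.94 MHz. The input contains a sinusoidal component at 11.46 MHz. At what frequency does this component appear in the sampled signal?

11.46 MHz mod fs = 3.52 MHz.
3.52 MHz ≤ fs/2 = 3.97 MHz, appears at 3.52 MHz.

3.52 MHz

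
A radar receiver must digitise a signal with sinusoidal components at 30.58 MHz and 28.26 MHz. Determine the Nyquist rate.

Highest-frequency component: 30.58 MHz.
Nyquist rate = 2 × 30.58 MHz = 61.16 MHz.

61.16 MHz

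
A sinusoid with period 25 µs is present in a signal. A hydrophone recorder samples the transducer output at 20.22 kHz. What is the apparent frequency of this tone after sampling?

T = 25 µs → f = 1/T = 40 kHz.
40 kHz mod fs = 19.78 kHz.
19.78 kHz > fs/2 = 10.11 kHz, folds to fs − 19.78 kHz = 0.44 kHz.

0.44 kHz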